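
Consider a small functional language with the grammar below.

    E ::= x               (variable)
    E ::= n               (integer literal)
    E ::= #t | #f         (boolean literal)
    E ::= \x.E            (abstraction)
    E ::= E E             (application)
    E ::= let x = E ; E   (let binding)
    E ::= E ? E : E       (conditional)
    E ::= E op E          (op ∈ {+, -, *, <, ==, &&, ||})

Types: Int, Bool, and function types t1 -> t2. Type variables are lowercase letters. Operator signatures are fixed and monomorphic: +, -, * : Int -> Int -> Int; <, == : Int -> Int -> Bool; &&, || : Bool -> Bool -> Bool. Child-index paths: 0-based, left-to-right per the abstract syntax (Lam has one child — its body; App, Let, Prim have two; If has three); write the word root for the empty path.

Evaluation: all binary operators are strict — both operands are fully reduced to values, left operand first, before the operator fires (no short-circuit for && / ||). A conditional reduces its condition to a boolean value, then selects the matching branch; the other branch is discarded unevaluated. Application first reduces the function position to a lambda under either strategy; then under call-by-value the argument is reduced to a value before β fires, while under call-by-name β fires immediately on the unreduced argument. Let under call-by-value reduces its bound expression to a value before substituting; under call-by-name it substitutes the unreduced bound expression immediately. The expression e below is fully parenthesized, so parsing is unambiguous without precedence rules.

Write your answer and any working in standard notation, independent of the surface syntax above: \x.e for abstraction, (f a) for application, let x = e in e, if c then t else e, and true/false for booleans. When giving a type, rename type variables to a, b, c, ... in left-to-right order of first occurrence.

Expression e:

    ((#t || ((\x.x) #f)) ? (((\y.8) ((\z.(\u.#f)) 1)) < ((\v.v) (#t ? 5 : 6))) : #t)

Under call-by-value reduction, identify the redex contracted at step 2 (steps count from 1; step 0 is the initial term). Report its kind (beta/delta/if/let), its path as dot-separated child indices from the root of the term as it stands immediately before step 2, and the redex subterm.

Answer: delta at 0 : (true || false)

Derivation:
step 0: (if (true || ((\x.x) false)) then (((\y.8) ((\z.(\u.false)) 1)) < ((\v.v) (if true then 5 else 6))) else true)
step 1: [beta@0.1] (if (true || false) then (((\y.8) ((\z.(\u.false)) 1)) < ((\v.v) (if true then 5 else 6))) else true)
step 2: [delta@0] (if true then (((\y.8) ((\z.(\u.false)) 1)) < ((\v.v) (if true then 5 else 6))) else true)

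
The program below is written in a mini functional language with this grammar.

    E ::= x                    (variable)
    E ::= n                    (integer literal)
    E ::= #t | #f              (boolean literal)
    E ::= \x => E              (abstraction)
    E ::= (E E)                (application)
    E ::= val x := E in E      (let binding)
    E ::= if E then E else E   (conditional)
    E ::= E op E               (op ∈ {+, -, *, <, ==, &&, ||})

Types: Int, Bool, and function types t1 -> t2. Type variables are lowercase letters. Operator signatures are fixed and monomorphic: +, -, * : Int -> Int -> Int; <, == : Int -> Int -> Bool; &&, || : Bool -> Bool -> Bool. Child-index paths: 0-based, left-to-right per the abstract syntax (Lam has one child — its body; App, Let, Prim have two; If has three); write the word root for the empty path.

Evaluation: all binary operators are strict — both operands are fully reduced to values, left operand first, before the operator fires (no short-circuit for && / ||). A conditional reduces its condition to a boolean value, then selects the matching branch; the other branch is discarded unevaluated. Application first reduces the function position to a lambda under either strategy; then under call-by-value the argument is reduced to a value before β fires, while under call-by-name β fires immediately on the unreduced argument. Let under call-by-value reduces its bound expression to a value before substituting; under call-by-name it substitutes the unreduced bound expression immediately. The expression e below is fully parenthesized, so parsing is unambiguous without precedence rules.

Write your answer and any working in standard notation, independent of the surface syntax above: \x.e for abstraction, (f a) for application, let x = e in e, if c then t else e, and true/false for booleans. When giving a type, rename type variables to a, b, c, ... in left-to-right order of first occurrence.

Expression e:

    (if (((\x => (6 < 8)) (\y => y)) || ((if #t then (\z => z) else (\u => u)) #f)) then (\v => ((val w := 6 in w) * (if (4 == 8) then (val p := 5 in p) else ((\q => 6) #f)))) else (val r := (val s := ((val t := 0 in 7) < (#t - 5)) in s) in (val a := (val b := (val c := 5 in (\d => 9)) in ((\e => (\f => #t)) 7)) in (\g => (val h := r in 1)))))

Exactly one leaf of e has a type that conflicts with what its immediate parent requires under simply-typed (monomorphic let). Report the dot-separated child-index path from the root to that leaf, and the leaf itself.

Working:
  unify Int ~ Int
  unify Int ~ Int
\x._ : a -> Bool
y : b
\y._ : b -> b
  unify a -> Bool ~ (b -> b) -> c
  unify a ~ b -> b
  unify Bool ~ c
_ _ : Bool
  unify Bool ~ Bool
  unify Bool ~ Bool
z : d
\z._ : d -> d
u : e
\u._ : e -> e
  unify d -> d ~ e -> e
  unify d ~ e
  unify e ~ e
  unify e -> e ~ Bool -> f
  unify e ~ Bool
  unify Bool ~ f
_ _ : Bool
  unify Bool ~ Bool
  unify Bool ~ Bool
let w : Int
w : Int
  unify Int ~ Int
  unify Int ~ Int
  unify Int ~ Int
  unify Bool ~ Bool
let p : Int
p : Int
\q._ : h -> Int
  unify h -> Int ~ Bool -> i
  unify h ~ Bool
  unify Int ~ i
_ _ : Int
  unify Int ~ Int
  unify Int ~ Int
\v._ : g -> Int
let t : Int
  unify Int ~ Int
  unify Bool ~ Int
  FAIL: mismatch Bool ~ Int

Answer: 2.0.0.1.0 : true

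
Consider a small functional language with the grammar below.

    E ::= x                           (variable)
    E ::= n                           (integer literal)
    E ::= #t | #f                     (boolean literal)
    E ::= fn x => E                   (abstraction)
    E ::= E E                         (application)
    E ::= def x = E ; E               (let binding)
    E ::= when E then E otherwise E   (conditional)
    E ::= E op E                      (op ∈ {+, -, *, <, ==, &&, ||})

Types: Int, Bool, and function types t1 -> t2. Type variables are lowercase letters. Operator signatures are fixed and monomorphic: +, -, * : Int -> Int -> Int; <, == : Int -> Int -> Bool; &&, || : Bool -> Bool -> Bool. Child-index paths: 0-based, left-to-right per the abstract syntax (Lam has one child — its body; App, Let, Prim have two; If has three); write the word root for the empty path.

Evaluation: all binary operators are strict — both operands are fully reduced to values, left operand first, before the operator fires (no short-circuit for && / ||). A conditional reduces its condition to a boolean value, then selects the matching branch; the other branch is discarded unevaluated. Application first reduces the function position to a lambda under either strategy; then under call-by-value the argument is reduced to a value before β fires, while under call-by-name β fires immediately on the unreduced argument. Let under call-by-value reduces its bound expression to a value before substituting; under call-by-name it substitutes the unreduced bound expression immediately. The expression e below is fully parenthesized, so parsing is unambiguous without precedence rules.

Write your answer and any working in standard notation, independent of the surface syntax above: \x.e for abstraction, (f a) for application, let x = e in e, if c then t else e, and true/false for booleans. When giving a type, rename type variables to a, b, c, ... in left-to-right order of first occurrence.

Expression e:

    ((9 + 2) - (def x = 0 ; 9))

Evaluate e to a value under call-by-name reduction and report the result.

Answer: 2

Working:
step 0: ((9 + 2) - (let x = 0 in 9))
step 1: [delta@0] (11 - (let x = 0 in 9))
step 2: [let@1] (11 - 9)
step 3: [delta@root] 2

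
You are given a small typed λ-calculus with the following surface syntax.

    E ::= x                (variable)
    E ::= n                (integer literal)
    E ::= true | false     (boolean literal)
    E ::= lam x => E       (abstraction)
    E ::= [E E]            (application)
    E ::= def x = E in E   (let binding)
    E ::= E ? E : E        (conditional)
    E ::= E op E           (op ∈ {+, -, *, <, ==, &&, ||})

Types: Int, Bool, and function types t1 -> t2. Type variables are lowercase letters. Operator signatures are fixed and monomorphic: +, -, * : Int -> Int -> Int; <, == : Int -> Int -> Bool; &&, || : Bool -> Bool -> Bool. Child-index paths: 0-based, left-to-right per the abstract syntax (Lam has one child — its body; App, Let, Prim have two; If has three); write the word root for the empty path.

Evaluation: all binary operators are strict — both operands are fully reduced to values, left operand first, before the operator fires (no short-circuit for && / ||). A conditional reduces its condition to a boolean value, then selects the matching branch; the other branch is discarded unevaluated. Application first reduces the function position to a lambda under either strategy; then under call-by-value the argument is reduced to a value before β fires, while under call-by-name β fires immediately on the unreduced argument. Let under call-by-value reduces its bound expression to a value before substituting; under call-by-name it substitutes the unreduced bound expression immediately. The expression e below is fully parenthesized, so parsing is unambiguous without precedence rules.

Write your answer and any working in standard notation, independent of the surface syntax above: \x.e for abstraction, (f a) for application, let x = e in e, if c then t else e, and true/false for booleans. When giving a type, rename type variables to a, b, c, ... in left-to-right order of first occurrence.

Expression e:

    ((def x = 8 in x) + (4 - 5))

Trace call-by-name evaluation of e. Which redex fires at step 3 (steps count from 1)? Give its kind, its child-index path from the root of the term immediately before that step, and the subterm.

Derivation:
step 0: ((let x = 8 in x) + (4 - 5))
step 1: [let@0] (8 + (4 - 5))
step 2: [delta@1] (8 + -1)
step 3: [delta@root] 7

Answer: delta at root : (8 + -1)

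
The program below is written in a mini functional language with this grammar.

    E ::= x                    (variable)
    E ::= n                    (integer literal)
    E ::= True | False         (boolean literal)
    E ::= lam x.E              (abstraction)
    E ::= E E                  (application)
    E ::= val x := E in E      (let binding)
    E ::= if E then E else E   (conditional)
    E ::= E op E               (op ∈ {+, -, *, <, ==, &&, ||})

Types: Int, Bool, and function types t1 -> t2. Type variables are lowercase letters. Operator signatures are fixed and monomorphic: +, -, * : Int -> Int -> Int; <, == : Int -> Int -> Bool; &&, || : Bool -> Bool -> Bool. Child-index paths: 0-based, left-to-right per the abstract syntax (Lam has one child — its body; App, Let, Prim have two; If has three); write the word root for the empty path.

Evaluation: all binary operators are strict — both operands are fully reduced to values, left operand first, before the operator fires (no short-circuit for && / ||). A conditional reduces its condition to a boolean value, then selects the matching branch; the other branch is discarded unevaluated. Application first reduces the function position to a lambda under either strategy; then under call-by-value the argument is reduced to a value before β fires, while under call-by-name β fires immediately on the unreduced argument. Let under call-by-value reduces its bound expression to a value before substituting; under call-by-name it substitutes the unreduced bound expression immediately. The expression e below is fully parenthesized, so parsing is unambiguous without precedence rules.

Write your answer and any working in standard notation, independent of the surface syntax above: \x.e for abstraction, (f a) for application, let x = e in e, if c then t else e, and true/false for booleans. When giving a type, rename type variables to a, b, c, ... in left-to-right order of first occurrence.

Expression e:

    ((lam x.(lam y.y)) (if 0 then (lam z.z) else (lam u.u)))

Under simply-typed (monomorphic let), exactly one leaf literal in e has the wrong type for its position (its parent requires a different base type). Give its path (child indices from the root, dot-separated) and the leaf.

Derivation:
y : b
\y._ : b -> b
\x._ : a -> b -> b
  unify Int ~ Bool
  FAIL: mismatch Int ~ Bool

Answer: 1.0 : 0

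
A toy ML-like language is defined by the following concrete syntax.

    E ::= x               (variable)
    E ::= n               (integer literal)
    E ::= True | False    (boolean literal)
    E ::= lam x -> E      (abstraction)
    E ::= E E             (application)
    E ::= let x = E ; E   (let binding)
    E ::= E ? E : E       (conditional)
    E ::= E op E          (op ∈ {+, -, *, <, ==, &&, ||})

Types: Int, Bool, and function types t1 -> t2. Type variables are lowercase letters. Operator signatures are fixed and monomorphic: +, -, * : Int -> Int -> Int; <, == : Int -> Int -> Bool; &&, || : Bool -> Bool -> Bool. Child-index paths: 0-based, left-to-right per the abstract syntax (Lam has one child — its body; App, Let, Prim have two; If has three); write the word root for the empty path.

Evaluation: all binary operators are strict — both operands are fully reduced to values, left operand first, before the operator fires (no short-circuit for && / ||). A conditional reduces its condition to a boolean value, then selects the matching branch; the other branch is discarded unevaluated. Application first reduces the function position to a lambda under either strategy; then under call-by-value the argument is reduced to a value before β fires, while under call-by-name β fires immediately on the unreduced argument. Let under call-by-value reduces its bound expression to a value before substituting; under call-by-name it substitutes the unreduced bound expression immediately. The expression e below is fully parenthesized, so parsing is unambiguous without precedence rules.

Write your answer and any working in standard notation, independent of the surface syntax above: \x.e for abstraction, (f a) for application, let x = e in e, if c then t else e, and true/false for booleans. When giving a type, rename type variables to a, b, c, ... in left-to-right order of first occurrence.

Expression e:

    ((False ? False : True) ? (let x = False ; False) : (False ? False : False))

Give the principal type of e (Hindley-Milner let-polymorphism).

Answer: Bool

Trace:
  unify Bool ~ Bool
  unify Bool ~ Bool
  unify Bool ~ Bool
let x : Bool
  unify Bool ~ Bool
  unify Bool ~ Bool
  unify Bool ~ Bool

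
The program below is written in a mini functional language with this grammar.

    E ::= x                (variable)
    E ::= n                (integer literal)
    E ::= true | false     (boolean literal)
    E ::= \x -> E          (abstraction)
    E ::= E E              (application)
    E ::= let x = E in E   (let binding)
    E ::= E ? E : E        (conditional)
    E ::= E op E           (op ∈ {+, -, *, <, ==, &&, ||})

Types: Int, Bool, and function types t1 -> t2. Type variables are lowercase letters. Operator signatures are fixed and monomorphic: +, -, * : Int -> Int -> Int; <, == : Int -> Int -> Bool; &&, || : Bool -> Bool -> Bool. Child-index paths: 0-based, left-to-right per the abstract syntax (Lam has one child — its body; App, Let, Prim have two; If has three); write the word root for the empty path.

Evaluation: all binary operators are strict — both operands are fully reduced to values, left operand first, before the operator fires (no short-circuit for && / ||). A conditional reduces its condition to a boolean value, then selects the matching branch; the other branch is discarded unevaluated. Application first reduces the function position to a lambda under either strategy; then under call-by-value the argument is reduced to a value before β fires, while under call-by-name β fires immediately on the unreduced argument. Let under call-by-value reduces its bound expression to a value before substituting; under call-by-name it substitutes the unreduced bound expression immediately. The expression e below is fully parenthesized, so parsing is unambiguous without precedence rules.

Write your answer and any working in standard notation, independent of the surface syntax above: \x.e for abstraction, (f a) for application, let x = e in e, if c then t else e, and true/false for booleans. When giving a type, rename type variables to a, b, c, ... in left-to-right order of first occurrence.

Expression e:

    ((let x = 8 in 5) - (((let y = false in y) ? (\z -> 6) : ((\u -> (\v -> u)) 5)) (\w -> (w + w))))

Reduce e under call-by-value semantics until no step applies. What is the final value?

Answer: 0

Derivation:
step 0: ((let x = 8 in 5) - ((if (let y = false in y) then (\z.6) else ((\u.(\v.u)) 5)) (\w.(w + w))))
step 1: [let@0] (5 - ((if (let y = false in y) then (\z.6) else ((\u.(\v.u)) 5)) (\w.(w + w))))
step 2: [let@1.0.0] (5 - ((if false then (\z.6) else ((\u.(\v.u)) 5)) (\w.(w + w))))
step 3: [if@1.0] (5 - (((\u.(\v.u)) 5) (\w.(w + w))))
step 4: [beta@1.0] (5 - ((\v.5) (\w.(w + w))))
step 5: [beta@1] (5 - 5)
step 6: [delta@root] 0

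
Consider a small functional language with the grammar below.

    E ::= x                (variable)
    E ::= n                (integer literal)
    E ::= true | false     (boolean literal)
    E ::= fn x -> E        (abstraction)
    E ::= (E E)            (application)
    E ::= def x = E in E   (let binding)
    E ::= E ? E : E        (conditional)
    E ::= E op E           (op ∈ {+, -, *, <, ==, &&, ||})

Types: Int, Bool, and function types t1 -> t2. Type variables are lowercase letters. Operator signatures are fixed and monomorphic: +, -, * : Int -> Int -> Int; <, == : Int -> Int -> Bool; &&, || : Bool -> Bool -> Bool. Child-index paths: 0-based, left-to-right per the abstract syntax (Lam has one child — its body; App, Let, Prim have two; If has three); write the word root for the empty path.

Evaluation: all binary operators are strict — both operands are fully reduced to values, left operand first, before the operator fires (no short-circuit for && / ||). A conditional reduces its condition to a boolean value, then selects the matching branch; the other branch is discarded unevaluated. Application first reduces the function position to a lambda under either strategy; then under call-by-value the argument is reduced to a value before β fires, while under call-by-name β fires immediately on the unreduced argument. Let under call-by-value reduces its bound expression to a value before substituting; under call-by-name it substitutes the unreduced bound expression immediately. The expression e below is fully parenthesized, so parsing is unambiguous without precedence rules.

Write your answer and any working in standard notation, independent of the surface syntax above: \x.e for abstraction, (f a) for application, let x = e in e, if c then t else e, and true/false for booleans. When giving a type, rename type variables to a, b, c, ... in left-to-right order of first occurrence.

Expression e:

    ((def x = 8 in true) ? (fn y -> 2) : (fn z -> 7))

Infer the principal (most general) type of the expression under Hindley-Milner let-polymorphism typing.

Trace:
let x : Int
  unify Bool ~ Bool
\y._ : a -> Int
\z._ : b -> Int
  unify a -> Int ~ b -> Int
  unify a ~ b
  unify Int ~ Int

Answer: a -> Int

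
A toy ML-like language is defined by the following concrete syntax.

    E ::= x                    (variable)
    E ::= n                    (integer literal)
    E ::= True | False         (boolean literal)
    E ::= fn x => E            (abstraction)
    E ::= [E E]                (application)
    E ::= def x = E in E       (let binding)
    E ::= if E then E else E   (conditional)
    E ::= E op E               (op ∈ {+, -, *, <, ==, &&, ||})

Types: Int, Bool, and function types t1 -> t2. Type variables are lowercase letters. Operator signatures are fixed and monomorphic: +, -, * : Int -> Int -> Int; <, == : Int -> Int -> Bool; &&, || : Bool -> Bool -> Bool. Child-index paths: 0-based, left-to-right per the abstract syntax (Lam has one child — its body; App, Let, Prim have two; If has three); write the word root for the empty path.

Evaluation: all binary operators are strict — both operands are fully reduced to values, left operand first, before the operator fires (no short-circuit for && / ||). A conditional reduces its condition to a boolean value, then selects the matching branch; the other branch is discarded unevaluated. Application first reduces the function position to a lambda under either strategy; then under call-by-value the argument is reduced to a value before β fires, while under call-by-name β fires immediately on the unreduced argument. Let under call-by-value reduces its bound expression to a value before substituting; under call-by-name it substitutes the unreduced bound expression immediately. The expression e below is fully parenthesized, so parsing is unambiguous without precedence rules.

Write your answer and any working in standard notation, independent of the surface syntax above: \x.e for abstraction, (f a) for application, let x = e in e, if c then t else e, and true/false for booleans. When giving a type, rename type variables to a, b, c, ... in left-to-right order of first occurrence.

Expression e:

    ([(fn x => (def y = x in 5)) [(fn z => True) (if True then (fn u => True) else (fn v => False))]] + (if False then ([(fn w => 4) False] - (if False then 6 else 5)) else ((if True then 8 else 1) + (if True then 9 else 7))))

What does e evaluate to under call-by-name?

Answer: 22

Derivation:
step 0: (((\x.(let y = x in 5)) ((\z.true) (if true then (\u.true) else (\v.false)))) + (if false then (((\w.4) false) - (if false then 6 else 5)) else ((if true then 8 else 1) + (if true then 9 else 7))))
step 1: [beta@0] ((let y = ((\z.true) (if true then (\u.true) else (\v.false))) in 5) + (if false then (((\w.4) false) - (if false then 6 else 5)) else ((if true then 8 else 1) + (if true then 9 else 7))))
step 2: [let@0] (5 + (if false then (((\w.4) false) - (if false then 6 else 5)) else ((if true then 8 else 1) + (if true then 9 else 7))))
step 3: [if@1] (5 + ((if true then 8 else 1) + (if true then 9 else 7)))
step 4: [if@1.0] (5 + (8 + (if true then 9 else 7)))
step 5: [if@1.1] (5 + (8 + 9))
step 6: [delta@1] (5 + 17)
step 7: [delta@root] 22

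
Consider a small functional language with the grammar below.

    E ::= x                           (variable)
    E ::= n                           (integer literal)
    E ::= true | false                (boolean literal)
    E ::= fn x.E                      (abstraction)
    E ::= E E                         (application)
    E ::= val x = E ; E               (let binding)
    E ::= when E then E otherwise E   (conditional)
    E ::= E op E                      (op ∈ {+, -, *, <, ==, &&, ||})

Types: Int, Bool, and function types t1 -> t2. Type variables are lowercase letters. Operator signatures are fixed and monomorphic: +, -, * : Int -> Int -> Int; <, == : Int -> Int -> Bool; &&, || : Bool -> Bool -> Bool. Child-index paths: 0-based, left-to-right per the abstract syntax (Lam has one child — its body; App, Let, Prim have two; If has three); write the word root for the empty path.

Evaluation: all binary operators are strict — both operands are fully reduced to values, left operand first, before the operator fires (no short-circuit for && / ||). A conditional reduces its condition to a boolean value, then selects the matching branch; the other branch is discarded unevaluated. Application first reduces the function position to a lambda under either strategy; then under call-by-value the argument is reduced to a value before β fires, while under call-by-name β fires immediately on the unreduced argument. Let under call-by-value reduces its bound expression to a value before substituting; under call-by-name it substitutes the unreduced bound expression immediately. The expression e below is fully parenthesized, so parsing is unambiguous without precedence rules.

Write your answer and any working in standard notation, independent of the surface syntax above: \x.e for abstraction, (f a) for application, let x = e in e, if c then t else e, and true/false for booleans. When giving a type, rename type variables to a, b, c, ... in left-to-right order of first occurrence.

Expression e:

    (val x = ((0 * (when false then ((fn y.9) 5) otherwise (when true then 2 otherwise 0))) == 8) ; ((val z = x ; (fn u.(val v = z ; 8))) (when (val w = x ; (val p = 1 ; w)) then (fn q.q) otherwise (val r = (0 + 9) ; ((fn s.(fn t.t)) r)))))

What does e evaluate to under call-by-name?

Answer: 8

Working:
step 0: (let x = ((0 * (if false then ((\y.9) 5) else (if true then 2 else 0))) == 8) in ((let z = x in (\u.(let v = z in 8))) (if (let w = x in (let p = 1 in w)) then (\q.q) else (let r = (0 + 9) in ((\s.(\t.t)) r)))))
step 1: [let@root] ((let z = ((0 * (if false then ((\y.9) 5) else (if true then 2 else 0))) == 8) in (\u.(let v = z in 8))) (if (let w = ((0 * (if false then ((\y.9) 5) else (if true then 2 else 0))) == 8) in (let p = 1 in w)) then (\q.q) else (let r = (0 + 9) in ((\s.(\t.t)) r))))
step 2: [let@0] ((\u.(let v = ((0 * (if false then ((\y.9) 5) else (if true then 2 else 0))) == 8) in 8)) (if (let w = ((0 * (if false then ((\y.9) 5) else (if true then 2 else 0))) == 8) in (let p = 1 in w)) then (\q.q) else (let r = (0 + 9) in ((\s.(\t.t)) r))))
step 3: [beta@root] (let v = ((0 * (if false then ((\y.9) 5) else (if true then 2 else 0))) == 8) in 8)
step 4: [let@root] 8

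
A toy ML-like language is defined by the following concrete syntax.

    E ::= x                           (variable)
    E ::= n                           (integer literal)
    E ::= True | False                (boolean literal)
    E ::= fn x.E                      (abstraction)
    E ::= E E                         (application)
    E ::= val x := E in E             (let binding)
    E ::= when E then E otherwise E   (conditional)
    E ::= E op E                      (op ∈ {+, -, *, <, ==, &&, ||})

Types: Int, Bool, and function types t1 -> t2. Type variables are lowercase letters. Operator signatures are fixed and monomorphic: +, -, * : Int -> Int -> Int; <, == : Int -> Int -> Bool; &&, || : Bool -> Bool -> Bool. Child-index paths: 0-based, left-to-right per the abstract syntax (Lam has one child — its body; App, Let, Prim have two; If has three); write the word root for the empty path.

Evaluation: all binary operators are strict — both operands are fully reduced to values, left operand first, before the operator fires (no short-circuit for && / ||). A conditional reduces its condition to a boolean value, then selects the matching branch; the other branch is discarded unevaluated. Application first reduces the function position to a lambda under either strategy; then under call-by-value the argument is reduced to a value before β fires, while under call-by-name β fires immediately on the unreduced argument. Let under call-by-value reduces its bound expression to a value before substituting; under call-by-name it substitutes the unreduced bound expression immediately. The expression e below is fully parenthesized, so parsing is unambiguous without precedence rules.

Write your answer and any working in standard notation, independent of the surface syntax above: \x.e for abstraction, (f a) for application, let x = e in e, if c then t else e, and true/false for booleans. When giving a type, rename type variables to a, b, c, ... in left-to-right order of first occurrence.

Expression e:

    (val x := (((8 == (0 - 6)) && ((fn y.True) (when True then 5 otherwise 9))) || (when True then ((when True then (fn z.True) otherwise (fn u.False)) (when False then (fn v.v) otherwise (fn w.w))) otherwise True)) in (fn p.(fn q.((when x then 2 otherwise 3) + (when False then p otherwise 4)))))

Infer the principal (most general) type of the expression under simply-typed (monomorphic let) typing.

Answer: Int -> a -> Int

Derivation:
  unify Int ~ Int
  unify Int ~ Int
  unify Int ~ Int
  unify Int ~ Int
  unify Bool ~ Bool
\y._ : a -> Bool
  unify Bool ~ Bool
  unify Int ~ Int
  unify a -> Bool ~ Int -> b
  unify a ~ Int
  unify Bool ~ b
_ _ : Bool
  unify Bool ~ Bool
  unify Bool ~ Bool
  unify Bool ~ Bool
  unify Bool ~ Bool
\z._ : c -> Bool
\u._ : d -> Bool
  unify c -> Bool ~ d -> Bool
  unify c ~ d
  unify Bool ~ Bool
  unify Bool ~ Bool
v : e
\v._ : e -> e
w : f
\w._ : f -> f
  unify e -> e ~ f -> f
  unify e ~ f
  unify f ~ f
  unify d -> Bool ~ (f -> f) -> g
  unify d ~ f -> f
  unify Bool ~ g
_ _ : Bool
  unify Bool ~ Bool
  unify Bool ~ Bool
let x : Bool
x : Bool
  unify Bool ~ Bool
  unify Int ~ Int
  unify Int ~ Int
  unify Bool ~ Bool
p : h
  unify h ~ Int
  unify Int ~ Int
\q._ : i -> Int
\p._ : Int -> i -> Int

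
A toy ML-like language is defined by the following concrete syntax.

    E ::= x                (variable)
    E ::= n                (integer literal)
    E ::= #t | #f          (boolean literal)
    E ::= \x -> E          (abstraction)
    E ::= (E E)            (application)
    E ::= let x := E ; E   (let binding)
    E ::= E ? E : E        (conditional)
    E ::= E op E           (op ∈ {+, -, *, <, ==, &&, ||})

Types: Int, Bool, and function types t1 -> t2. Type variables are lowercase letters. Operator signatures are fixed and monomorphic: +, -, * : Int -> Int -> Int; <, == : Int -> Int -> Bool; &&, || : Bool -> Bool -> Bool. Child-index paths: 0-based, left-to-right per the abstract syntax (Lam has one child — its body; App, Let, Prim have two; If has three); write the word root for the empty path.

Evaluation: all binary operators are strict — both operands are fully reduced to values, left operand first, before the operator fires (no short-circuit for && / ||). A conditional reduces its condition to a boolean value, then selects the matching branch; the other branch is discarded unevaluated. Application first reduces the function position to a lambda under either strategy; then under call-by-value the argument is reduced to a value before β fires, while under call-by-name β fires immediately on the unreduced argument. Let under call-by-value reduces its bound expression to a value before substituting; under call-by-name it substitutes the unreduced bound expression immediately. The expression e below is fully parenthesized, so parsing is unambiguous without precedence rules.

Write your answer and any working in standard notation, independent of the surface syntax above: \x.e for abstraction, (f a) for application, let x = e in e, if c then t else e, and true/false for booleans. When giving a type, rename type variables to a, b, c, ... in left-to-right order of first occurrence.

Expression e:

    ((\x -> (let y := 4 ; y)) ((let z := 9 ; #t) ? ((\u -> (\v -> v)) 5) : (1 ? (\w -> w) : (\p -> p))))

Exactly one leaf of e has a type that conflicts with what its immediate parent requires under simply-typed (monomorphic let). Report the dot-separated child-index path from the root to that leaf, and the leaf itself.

Derivation:
let y : Int
y : Int
\x._ : a -> Int
let z : Int
  unify Bool ~ Bool
v : c
\v._ : c -> c
\u._ : b -> c -> c
  unify b -> c -> c ~ Int -> d
  unify b ~ Int
  unify c -> c ~ d
_ _ : c -> c
  unify Int ~ Bool
  FAIL: mismatch Int ~ Bool

Answer: 1.2.0 : 1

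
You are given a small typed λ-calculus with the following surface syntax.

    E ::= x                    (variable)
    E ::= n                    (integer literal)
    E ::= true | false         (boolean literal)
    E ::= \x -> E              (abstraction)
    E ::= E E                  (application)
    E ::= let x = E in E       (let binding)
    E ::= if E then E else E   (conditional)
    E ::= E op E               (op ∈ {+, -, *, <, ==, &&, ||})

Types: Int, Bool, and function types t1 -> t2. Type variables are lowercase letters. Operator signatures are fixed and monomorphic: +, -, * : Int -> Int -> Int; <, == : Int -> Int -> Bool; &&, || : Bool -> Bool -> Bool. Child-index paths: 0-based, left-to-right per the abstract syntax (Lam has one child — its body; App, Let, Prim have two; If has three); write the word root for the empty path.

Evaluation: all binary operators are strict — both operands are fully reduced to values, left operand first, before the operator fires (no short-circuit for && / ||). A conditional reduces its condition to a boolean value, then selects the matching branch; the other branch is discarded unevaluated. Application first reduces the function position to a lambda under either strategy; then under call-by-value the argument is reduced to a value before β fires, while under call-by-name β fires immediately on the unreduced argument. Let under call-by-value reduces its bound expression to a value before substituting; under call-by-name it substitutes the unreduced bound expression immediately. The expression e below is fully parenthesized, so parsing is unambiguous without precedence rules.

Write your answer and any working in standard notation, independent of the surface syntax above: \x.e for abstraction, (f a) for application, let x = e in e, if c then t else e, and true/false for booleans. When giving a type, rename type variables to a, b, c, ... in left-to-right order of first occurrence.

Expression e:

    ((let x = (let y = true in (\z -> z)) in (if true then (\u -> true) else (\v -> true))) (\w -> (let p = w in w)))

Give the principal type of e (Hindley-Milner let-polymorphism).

Answer: Bool

Derivation:
let y : Bool
z : a
\z._ : a -> a
let x : forall. a -> a
  unify Bool ~ Bool
\u._ : b -> Bool
\v._ : c -> Bool
  unify b -> Bool ~ c -> Bool
  unify b ~ c
  unify Bool ~ Bool
w : d
let p : d
w : d
\w._ : d -> d
  unify c -> Bool ~ (d -> d) -> e
  unify c ~ d -> d
  unify Bool ~ e
_ _ : Bool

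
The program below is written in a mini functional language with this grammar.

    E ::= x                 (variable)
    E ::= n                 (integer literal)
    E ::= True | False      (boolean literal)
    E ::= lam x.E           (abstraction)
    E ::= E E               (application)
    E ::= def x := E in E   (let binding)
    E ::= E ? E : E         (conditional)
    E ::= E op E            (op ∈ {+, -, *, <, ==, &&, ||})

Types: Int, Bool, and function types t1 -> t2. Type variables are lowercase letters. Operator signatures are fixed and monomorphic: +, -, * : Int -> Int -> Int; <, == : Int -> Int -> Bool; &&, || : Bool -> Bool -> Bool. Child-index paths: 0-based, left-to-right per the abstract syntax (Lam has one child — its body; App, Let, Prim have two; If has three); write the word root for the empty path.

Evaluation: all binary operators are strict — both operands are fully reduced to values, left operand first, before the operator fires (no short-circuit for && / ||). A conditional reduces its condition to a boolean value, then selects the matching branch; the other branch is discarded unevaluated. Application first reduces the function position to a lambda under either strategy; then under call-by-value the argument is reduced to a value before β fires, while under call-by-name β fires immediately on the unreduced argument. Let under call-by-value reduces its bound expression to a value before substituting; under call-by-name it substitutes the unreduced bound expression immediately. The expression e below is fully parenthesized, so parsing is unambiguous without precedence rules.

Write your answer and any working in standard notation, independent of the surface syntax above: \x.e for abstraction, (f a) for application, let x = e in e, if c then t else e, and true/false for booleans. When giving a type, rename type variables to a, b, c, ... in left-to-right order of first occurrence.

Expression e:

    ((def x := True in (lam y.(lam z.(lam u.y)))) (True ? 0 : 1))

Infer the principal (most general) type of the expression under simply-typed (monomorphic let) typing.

Trace:
let x : Bool
y : a
\u._ : c -> a
\z._ : b -> c -> a
\y._ : a -> b -> c -> a
  unify Bool ~ Bool
  unify Int ~ Int
  unify a -> b -> c -> a ~ Int -> d
  unify a ~ Int
  unify b -> c -> Int ~ d
_ _ : b -> c -> Int

Answer: a -> b -> Int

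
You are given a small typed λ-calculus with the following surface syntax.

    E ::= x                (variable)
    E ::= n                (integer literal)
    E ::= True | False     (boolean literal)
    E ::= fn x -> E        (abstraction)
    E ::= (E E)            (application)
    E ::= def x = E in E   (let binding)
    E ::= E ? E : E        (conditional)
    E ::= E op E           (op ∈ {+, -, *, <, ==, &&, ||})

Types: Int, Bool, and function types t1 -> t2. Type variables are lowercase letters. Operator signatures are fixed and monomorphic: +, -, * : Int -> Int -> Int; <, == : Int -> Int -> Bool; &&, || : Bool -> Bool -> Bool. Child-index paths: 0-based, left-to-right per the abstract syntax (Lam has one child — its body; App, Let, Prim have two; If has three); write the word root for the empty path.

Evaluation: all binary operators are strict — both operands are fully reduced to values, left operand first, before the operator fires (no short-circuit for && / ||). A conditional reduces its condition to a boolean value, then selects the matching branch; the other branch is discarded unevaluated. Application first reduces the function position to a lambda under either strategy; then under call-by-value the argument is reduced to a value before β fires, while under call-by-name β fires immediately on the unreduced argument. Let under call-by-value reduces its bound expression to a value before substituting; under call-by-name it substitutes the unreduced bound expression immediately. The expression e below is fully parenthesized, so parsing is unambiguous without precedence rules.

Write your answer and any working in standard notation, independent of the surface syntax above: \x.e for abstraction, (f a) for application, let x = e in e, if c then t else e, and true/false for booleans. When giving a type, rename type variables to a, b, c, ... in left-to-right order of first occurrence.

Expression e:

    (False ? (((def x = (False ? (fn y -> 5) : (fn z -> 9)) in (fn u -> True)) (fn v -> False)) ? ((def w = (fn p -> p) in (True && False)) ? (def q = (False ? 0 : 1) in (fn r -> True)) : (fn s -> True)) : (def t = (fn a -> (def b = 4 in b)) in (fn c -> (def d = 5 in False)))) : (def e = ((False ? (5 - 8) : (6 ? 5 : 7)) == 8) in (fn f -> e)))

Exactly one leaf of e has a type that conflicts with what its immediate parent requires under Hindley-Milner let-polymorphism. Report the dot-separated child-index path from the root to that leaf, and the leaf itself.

Answer: 2.0.0.2.0 : 6

Trace:
  unify Bool ~ Bool
  unify Bool ~ Bool
\y._ : a -> Int
\z._ : b -> Int
  unify a -> Int ~ b -> Int
  unify a ~ b
  unify Int ~ Int
let x : forall. b -> Int
\u._ : c -> Bool
\v._ : d -> Bool
  unify c -> Bool ~ (d -> Bool) -> e
  unify c ~ d -> Bool
  unify Bool ~ e
_ _ : Bool
  unify Bool ~ Bool
p : f
\p._ : f -> f
let w : forall. f -> f
  unify Bool ~ Bool
  unify Bool ~ Bool
  unify Bool ~ Bool
  unify Bool ~ Bool
  unify Int ~ Int
let q : Int
\r._ : g -> Bool
\s._ : h -> Bool
  unify g -> Bool ~ h -> Bool
  unify g ~ h
  unify Bool ~ Bool
let b : Int
b : Int
\a._ : i -> Int
let t : forall. i -> Int
let d : Int
\c._ : j -> Bool
  unify h -> Bool ~ j -> Bool
  unify h ~ j
  unify Bool ~ Bool
  unify Bool ~ Bool
  unify Int ~ Int
  unify Int ~ Int
  unify Int ~ Bool
  FAIL: mismatch Int ~ Bool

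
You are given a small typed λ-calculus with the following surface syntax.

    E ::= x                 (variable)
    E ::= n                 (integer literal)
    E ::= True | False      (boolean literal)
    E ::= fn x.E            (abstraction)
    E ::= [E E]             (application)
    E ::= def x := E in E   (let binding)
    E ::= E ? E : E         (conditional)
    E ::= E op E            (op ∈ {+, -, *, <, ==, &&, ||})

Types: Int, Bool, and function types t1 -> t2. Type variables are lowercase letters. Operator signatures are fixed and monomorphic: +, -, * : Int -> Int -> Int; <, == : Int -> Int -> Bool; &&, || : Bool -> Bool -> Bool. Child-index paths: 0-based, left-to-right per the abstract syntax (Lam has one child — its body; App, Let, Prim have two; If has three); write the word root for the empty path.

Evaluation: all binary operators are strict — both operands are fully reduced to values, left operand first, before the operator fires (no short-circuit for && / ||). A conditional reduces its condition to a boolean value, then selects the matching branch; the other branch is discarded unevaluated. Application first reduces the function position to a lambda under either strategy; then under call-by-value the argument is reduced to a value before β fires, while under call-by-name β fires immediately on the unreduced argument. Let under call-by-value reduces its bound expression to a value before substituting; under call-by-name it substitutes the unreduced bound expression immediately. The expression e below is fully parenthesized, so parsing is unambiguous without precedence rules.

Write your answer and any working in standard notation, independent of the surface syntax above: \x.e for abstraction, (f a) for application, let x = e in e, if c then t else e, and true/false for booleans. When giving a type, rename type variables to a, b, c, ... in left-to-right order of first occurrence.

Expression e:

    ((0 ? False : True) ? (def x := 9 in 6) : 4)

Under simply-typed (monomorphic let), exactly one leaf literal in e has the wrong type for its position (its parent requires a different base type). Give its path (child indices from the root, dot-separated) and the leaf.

Derivation:
  unify Int ~ Bool
  FAIL: mismatch Int ~ Bool

Answer: 0.0 : 0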